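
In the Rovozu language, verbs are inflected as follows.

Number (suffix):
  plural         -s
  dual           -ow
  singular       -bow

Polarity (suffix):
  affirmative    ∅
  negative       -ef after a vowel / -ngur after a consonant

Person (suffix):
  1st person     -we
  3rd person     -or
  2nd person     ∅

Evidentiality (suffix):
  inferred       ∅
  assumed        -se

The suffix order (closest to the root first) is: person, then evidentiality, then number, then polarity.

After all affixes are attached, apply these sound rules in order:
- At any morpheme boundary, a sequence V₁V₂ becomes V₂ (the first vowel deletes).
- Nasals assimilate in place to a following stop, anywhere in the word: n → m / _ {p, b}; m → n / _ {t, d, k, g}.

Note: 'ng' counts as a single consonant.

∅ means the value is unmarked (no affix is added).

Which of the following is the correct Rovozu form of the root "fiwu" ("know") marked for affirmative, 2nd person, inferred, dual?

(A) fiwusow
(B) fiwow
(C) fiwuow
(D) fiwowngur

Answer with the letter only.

B

person = 2nd person: zero marking, form stays fiwu.
evidentiality = inferred: zero marking, form stays fiwu.
Attach number dual -ow → fiwuow.
polarity = affirmative: zero marking, form stays fiwuow.
Apply vowel deletion: fiwuow → fiwow.
Nasal assimilation: no change.
So the correct form is fiwow, option (B).
(C) fiwuow is wrong: it fails to apply the sound rule(s).
(D) fiwowngur is wrong: it uses negative instead of affirmative for polarity.
(A) fiwusow is wrong: it uses assumed instead of inferred for evidentiality.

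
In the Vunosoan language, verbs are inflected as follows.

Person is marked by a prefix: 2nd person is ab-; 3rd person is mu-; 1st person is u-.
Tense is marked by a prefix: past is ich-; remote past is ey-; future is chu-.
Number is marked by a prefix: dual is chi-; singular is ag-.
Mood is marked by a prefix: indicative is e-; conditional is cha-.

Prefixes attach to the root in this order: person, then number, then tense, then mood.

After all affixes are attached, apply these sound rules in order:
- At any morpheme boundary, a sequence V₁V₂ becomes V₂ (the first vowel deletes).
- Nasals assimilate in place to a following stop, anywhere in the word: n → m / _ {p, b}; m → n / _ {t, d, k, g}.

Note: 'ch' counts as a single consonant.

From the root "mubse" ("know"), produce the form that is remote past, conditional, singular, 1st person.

Attach person 1st person u- → umubse.
Attach number singular ag- → agumubse.
Attach tense remote past ey- → eyagumubse.
Attach mood conditional cha- → chaeyagumubse.
Apply vowel deletion: chaeyagumubse → cheyagumubse.
Nasal assimilation: no change.

cheyagumubse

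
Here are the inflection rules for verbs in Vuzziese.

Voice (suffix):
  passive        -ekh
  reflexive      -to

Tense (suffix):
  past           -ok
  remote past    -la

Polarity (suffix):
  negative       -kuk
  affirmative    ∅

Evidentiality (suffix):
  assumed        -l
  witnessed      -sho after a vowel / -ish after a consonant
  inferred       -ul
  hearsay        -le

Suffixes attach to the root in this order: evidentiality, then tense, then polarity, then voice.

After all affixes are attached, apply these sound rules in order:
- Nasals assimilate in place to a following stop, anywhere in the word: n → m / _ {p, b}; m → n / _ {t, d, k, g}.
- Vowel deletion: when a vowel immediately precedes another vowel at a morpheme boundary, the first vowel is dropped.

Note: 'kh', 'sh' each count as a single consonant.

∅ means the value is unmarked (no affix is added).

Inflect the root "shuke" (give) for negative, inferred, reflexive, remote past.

Attach evidentiality inferred -ul → shukeul.
Attach tense remote past -la → shukeulla.
Attach polarity negative -kuk → shukeullakuk.
Attach voice reflexive -to → shukeullakukto.
Nasal assimilation: no change.
Apply vowel deletion: shukeullakukto → shukullakukto.

shukullakukto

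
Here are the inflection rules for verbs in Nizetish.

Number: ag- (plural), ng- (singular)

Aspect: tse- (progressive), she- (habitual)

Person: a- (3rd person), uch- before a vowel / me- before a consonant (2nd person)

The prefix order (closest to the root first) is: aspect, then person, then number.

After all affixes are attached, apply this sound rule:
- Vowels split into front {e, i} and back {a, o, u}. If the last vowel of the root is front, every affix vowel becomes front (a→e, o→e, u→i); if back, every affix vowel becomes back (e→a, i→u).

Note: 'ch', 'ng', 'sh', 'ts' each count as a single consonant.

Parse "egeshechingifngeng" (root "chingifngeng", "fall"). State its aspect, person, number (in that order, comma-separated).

habitual, 3rd person, plural

Segment: ag-a-she-chingifngeng.
aspect: she- → habitual.
person: a- → 3rd person.
number: ag- → plural.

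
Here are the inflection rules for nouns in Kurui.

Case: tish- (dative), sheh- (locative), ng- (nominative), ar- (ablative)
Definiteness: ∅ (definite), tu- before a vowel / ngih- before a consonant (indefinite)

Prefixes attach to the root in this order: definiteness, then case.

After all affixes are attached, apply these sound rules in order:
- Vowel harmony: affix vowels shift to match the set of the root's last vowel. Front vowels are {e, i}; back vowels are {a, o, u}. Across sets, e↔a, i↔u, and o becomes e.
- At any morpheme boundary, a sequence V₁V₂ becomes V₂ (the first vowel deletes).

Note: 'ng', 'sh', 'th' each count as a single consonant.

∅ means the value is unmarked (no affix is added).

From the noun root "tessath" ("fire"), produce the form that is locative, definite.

shahtessath

definiteness = definite: zero marking, form stays tessath.
Attach case locative sheh- → shehtessath.
Apply vowel harmony: shehtessath → shahtessath.
Vowel deletion: no change.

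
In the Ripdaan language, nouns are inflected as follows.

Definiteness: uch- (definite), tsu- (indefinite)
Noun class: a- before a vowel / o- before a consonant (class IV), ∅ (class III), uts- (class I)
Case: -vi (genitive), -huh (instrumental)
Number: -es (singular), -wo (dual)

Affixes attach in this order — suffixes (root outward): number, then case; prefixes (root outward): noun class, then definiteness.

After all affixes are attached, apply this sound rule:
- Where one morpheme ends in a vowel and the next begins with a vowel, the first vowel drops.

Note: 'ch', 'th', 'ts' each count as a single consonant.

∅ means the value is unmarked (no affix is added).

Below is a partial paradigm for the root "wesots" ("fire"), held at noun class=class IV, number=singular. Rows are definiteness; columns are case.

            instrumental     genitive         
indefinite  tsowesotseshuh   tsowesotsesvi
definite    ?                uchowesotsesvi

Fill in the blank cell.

uchowesotseshuh

Attach noun class class IV o- (before consonant 'w') → owesots.
Attach number singular -es → owesotses.
Attach case instrumental -huh → owesotseshuh.
Attach definiteness definite uch- → uchowesotseshuh.
Vowel deletion: no change.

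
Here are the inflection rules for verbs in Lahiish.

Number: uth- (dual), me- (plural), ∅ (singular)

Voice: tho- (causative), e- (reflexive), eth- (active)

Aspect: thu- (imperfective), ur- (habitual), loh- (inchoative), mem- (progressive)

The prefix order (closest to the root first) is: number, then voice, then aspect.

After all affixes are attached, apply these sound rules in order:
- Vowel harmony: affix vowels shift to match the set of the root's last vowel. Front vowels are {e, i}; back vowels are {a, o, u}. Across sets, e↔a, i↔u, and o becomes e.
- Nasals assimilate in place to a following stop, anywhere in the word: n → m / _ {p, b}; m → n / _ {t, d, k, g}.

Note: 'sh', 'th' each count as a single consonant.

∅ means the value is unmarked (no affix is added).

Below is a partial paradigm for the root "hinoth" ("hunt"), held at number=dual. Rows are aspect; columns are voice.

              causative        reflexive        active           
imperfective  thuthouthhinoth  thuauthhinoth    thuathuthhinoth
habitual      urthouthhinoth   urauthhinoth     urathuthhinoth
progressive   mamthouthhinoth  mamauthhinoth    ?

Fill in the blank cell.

Attach number dual uth- → uthhinoth.
Attach voice active eth- → ethuthhinoth.
Attach aspect progressive mem- → memethuthhinoth.
Apply vowel harmony: memethuthhinoth → mamathuthhinoth.
Nasal assimilation: no change.

mamathuthhinoth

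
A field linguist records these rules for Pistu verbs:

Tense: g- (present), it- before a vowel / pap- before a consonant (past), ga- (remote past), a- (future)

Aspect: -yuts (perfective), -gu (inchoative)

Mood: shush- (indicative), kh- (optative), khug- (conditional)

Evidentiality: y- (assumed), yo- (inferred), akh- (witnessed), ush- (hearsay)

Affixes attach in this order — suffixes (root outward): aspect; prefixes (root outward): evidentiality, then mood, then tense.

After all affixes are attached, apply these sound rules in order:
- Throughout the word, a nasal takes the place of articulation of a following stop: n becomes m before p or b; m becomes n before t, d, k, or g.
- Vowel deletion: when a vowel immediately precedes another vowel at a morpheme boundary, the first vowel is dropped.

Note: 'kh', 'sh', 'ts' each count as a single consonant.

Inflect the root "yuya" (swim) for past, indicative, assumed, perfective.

Attach aspect perfective -yuts → yuyayuts.
Attach evidentiality assumed y- → yyuyayuts.
Attach mood indicative shush- → shushyyuyayuts.
Attach tense past pap- (before consonant 'sh') → papshushyyuyayuts.
Nasal assimilation: no change.
Vowel deletion: no change.

papshushyyuyayuts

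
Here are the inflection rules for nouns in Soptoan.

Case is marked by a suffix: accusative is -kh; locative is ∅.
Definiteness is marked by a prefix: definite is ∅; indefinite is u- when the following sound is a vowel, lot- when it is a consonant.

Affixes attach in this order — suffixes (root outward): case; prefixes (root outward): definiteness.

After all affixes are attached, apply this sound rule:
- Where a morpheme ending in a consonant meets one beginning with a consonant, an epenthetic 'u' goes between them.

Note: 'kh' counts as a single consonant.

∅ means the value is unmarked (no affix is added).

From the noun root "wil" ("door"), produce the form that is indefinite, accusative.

Attach case accusative -kh → wilkh.
Attach definiteness indefinite lot- (before consonant 'w') → lotwilkh.
Apply epenthesis: lotwilkh → lotuwilukh.

lotuwilukh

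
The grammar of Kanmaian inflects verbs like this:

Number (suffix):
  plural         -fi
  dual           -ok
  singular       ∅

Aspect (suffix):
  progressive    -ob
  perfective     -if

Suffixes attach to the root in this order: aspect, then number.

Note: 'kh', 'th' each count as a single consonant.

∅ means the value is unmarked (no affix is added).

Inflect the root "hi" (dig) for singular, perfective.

Attach aspect perfective -if → hiif.
number = singular: zero marking, form stays hiif.

hiif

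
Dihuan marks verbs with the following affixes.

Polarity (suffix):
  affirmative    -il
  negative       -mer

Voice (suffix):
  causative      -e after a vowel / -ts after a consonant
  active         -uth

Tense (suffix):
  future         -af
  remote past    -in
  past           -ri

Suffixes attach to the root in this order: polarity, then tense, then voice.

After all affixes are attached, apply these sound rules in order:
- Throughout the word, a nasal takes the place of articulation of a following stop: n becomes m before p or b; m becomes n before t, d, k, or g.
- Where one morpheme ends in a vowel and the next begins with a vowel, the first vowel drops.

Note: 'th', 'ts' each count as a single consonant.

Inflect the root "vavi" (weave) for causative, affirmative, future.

vavilafts

Attach polarity affirmative -il → vaviil.
Attach tense future -af → vaviilaf.
Attach voice causative -ts (after consonant 'f') → vaviilafts.
Nasal assimilation: no change.
Apply vowel deletion: vaviilafts → vavilafts.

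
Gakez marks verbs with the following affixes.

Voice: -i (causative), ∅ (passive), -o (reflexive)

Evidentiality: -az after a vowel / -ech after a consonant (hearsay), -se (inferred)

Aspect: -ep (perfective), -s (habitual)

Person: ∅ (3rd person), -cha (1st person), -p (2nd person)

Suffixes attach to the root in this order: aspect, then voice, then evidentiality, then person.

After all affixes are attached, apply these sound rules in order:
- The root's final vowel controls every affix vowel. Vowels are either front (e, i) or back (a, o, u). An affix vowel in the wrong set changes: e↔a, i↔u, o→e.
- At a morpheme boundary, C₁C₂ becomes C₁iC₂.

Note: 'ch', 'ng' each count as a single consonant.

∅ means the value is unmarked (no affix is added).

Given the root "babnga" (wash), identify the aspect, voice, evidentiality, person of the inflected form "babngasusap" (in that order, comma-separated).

habitual, causative, inferred, 2nd person

Segment: babnga-s-i-se-p.
aspect: -s → habitual.
voice: -i → causative.
evidentiality: -se → inferred.
person: -p → 2nd person.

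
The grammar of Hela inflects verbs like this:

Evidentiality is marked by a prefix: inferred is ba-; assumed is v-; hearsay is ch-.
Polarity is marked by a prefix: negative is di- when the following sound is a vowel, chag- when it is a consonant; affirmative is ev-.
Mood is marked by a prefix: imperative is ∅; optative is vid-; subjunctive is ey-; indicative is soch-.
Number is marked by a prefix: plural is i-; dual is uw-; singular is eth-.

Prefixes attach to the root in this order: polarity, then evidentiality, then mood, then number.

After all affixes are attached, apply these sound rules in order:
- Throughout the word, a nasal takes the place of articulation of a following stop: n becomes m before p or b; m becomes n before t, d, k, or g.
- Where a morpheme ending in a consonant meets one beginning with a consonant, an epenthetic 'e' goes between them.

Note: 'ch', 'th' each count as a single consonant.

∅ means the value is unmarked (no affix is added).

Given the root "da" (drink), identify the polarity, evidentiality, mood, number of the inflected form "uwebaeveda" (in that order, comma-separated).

Segment: uw-ba-ev-da.
polarity: ev- → affirmative.
evidentiality: ba- → inferred.
mood: ∅ → imperative.
number: uw- → dual.

affirmative, inferred, imperative, dual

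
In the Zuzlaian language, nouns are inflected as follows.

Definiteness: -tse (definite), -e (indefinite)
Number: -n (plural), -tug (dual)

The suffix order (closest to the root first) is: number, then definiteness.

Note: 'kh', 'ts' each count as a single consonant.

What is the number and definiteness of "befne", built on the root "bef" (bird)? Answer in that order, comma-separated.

plural, indefinite

Segment: bef-n-e.
number: -n → plural.
definiteness: -e → indefinite.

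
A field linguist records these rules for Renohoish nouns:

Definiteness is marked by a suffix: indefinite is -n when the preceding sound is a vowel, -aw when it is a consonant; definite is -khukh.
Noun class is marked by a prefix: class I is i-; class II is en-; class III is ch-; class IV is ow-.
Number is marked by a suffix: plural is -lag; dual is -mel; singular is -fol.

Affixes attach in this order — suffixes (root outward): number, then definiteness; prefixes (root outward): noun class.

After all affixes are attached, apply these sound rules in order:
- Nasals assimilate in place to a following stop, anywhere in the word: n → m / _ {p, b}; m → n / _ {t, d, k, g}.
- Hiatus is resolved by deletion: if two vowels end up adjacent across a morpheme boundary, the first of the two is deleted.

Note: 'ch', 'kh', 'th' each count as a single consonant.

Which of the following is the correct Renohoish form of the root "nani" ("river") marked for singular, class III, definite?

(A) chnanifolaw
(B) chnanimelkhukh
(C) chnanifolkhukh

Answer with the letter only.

Attach number singular -fol → nanifol.
Attach noun class class III ch- → chnanifol.
Attach definiteness definite -khukh → chnanifolkhukh.
Nasal assimilation: no change.
Vowel deletion: no change.
So the correct form is chnanifolkhukh, option (C).
(B) chnanimelkhukh is wrong: it uses dual instead of singular for number.
(A) chnanifolaw is wrong: it uses indefinite instead of definite for definiteness.

C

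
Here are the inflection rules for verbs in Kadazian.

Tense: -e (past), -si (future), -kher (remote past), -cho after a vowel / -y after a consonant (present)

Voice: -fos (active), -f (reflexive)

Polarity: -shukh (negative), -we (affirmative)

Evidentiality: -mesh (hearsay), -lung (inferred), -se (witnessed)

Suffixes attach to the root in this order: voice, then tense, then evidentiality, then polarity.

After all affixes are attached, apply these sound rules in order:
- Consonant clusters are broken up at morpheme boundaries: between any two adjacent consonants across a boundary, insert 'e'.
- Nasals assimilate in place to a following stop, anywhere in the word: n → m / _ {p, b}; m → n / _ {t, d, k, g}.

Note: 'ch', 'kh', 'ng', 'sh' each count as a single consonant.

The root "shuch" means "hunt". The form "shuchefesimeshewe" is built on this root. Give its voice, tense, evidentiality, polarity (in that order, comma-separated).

Segment: shuch-f-si-mesh-we.
voice: -f → reflexive.
tense: -si → future.
evidentiality: -mesh → hearsay.
polarity: -we → affirmative.

reflexive, future, hearsay, affirmative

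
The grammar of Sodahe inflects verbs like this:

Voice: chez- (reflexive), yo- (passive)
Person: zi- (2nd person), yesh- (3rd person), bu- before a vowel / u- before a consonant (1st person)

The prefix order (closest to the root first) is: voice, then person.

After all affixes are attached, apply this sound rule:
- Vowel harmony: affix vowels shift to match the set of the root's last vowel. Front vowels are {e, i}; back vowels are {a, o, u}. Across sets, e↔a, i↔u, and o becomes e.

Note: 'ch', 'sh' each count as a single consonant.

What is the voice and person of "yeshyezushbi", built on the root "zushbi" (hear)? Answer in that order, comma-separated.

Segment: yesh-yo-zushbi.
voice: yo- → passive.
person: yesh- → 3rd person.

passive, 3rd person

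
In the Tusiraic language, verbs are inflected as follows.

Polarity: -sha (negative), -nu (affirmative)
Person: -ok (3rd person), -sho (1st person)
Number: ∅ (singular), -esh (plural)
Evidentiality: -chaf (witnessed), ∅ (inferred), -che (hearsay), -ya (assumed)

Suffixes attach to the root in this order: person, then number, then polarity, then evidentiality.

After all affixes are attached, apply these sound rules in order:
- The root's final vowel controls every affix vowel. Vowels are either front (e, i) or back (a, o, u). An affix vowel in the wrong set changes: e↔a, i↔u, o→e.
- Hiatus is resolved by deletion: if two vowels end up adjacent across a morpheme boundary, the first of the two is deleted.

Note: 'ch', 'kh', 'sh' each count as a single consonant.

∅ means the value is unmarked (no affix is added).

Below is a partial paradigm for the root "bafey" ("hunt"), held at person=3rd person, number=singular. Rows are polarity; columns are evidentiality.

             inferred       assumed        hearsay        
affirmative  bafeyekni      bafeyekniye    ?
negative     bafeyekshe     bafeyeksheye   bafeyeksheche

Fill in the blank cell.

Attach person 3rd person -ok → bafeyok.
number = singular: zero marking, form stays bafeyok.
Attach polarity affirmative -nu → bafeyoknu.
Attach evidentiality hearsay -che → bafeyoknuche.
Apply vowel harmony: bafeyoknuche → bafeyekniche.
Vowel deletion: no change.

bafeyekniche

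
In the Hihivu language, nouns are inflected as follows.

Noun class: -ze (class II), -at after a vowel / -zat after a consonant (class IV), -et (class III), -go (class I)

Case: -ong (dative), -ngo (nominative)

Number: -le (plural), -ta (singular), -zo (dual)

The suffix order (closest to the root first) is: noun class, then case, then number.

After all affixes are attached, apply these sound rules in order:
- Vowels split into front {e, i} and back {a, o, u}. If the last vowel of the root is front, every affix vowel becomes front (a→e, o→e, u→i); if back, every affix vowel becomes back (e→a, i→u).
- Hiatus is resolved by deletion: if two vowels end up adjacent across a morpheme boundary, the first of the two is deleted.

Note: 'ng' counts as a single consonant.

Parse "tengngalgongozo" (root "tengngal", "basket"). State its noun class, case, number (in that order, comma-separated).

class I, nominative, dual

Segment: tengngal-go-ngo-zo.
noun class: -go → class I.
case: -ngo → nominative.
number: -zo → dual.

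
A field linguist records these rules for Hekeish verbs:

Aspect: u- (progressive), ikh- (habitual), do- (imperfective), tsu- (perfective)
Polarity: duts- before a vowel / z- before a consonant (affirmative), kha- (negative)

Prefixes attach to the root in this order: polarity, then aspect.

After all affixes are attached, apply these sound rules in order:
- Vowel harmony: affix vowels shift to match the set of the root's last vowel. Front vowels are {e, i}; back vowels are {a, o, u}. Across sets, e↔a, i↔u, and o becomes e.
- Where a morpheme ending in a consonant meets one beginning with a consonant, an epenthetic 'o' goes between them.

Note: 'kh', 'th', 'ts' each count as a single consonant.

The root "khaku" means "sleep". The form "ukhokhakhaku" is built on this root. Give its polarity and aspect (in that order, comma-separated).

Segment: ikh-kha-khaku.
polarity: kha- → negative.
aspect: ikh- → habitual.

negative, habitual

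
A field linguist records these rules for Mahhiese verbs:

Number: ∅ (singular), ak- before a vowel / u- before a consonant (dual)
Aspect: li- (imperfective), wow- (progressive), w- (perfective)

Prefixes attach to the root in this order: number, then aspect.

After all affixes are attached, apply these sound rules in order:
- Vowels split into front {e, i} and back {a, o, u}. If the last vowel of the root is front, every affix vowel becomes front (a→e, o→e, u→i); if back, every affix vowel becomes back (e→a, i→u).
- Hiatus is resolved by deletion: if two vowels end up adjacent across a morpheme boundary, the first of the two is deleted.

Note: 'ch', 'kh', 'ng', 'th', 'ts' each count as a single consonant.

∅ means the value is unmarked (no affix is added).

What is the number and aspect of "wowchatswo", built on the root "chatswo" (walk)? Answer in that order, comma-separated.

Segment: wow-chatswo.
number: ∅ → singular.
aspect: wow- → progressive.

singular, progressive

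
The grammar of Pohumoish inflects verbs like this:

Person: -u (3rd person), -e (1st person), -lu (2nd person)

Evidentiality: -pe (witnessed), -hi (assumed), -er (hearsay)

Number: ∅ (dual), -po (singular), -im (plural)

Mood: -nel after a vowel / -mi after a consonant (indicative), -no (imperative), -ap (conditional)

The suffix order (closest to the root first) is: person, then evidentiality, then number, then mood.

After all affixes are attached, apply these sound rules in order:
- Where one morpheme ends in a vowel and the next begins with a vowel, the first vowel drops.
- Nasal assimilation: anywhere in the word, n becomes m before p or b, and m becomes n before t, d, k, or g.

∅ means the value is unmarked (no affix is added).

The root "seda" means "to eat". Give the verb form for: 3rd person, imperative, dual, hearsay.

sederno

Attach person 3rd person -u → sedau.
Attach evidentiality hearsay -er → sedauer.
number = dual: zero marking, form stays sedauer.
Attach mood imperative -no → sedauerno.
Apply vowel deletion: sedauerno → sederno.
Nasal assimilation: no change.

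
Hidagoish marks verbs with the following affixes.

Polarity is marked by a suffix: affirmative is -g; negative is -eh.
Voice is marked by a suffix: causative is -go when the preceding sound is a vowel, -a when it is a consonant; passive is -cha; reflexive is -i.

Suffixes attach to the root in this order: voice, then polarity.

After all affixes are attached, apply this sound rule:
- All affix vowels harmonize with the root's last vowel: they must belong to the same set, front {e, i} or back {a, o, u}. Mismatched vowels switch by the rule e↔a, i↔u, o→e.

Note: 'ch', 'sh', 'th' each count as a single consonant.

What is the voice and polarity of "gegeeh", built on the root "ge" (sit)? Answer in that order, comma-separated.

Segment: ge-go-eh.
voice: -go/a → causative.
polarity: -eh → negative.

causative, negative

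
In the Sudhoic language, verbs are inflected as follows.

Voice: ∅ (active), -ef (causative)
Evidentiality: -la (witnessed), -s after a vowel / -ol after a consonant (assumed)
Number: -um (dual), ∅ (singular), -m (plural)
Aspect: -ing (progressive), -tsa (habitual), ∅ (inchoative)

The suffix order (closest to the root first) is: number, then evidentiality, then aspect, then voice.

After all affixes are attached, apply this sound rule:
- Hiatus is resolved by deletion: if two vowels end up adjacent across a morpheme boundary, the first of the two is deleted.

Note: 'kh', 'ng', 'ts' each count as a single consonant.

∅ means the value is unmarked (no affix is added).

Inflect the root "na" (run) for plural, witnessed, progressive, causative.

namlingef

Attach number plural -m → nam.
Attach evidentiality witnessed -la → namla.
Attach aspect progressive -ing → namlaing.
Attach voice causative -ef → namlaingef.
Apply vowel deletion: namlaingef → namlingef.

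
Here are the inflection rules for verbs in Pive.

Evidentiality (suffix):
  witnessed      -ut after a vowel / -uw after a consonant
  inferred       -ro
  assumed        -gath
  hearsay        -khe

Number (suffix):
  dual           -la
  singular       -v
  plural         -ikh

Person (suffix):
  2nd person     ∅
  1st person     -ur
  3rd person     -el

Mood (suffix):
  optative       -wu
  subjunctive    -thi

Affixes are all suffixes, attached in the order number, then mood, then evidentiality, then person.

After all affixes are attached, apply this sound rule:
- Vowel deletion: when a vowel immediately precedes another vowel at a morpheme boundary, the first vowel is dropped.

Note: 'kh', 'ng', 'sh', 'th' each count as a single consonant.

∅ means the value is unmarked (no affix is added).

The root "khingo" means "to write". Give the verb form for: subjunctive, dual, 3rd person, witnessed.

Attach number dual -la → khingola.
Attach mood subjunctive -thi → khingolathi.
Attach evidentiality witnessed -ut (after vowel 'i') → khingolathiut.
Attach person 3rd person -el → khingolathiutel.
Apply vowel deletion: khingolathiutel → khingolathutel.

khingolathutel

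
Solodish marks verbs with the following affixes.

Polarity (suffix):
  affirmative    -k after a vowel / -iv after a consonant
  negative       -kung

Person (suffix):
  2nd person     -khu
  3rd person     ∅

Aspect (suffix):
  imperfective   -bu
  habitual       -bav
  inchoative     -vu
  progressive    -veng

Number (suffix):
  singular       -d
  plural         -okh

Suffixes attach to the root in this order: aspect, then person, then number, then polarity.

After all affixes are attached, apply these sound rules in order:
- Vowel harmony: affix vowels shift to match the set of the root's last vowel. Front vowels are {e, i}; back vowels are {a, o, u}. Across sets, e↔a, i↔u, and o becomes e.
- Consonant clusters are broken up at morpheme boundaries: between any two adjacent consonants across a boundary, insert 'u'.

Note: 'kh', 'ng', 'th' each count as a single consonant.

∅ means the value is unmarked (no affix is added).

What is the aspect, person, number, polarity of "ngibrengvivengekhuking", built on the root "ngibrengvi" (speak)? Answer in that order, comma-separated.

progressive, 3rd person, plural, negative

Segment: ngibrengvi-veng-okh-kung.
aspect: -veng → progressive.
person: ∅ → 3rd person.
number: -okh → plural.
polarity: -kung → negative.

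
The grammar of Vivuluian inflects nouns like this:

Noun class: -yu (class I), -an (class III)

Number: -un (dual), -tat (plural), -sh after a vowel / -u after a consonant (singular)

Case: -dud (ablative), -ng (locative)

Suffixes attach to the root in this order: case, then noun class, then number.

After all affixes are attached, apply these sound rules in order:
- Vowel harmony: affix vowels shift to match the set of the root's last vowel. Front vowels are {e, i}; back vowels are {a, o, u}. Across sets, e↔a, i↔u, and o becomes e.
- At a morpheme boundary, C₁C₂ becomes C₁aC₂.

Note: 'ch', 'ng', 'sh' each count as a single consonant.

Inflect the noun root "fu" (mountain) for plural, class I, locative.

Attach case locative -ng → fung.
Attach noun class class I -yu → fungyu.
Attach number plural -tat → fungyutat.
Vowel harmony: no change.
Apply epenthesis: fungyutat → fungayutat.

fungayutat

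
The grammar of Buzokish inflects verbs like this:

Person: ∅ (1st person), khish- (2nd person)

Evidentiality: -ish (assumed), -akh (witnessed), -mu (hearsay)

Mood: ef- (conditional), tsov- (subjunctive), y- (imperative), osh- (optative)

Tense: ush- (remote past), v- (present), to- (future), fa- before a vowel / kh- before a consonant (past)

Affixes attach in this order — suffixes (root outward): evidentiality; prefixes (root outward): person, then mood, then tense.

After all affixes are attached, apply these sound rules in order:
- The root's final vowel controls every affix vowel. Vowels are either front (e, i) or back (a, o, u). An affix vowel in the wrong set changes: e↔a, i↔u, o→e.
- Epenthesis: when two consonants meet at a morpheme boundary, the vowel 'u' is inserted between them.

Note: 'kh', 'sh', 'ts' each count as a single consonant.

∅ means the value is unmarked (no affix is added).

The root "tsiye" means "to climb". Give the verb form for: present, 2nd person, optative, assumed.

veshukhishutsiyeish

Attach person 2nd person khish- → khishtsiye.
Attach mood optative osh- → oshkhishtsiye.
Attach evidentiality assumed -ish → oshkhishtsiyeish.
Attach tense present v- → voshkhishtsiyeish.
Apply vowel harmony: voshkhishtsiyeish → veshkhishtsiyeish.
Apply epenthesis: veshkhishtsiyeish → veshukhishutsiyeish.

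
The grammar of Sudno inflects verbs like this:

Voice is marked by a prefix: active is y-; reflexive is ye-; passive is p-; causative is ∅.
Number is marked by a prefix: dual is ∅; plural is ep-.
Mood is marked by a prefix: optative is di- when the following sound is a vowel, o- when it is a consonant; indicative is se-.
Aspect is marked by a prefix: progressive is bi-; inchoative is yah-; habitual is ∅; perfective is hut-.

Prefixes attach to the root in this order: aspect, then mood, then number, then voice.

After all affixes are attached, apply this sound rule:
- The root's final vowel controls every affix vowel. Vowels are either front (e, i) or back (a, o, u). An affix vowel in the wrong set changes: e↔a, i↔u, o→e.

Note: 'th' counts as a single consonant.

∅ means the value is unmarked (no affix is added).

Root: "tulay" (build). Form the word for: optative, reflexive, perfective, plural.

yaapohuttulay

Attach aspect perfective hut- → huttulay.
Attach mood optative o- (before consonant 'h') → ohuttulay.
Attach number plural ep- → epohuttulay.
Attach voice reflexive ye- → yeepohuttulay.
Apply vowel harmony: yeepohuttulay → yaapohuttulay.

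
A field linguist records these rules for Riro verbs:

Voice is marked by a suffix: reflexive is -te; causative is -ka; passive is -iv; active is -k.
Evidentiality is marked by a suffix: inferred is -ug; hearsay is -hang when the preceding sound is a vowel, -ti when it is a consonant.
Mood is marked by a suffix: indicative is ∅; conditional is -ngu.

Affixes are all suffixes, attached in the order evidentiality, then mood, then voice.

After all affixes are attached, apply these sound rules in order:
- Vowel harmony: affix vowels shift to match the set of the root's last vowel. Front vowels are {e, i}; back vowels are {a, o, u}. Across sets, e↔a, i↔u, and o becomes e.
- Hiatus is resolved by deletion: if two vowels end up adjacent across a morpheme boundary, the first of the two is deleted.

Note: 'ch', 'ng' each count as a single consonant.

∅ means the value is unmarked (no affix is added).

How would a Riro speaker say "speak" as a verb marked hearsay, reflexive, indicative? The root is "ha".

hahangta

Attach evidentiality hearsay -hang (after vowel 'a') → hahang.
mood = indicative: zero marking, form stays hahang.
Attach voice reflexive -te → hahangte.
Apply vowel harmony: hahangte → hahangta.
Vowel deletion: no change.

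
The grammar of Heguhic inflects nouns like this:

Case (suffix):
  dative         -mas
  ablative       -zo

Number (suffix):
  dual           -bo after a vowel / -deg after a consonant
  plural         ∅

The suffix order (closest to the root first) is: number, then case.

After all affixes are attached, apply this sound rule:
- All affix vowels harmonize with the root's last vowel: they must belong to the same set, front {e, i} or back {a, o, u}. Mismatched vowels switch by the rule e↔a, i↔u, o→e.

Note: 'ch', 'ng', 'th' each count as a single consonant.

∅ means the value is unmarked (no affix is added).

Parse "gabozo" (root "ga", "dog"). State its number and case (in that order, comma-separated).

Segment: ga-bo-zo.
number: -bo/deg → dual.
case: -zo → ablative.

dual, ablative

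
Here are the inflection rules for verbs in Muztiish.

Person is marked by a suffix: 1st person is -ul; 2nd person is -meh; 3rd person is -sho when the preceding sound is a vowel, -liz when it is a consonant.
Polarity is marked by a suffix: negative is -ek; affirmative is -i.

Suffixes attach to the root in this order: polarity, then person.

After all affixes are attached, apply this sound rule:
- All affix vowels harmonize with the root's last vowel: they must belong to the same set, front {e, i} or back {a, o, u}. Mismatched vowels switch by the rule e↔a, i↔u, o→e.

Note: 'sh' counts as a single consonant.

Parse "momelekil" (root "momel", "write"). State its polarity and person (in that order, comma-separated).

negative, 1st person

Segment: momel-ek-ul.
polarity: -ek → negative.
person: -ul → 1st person.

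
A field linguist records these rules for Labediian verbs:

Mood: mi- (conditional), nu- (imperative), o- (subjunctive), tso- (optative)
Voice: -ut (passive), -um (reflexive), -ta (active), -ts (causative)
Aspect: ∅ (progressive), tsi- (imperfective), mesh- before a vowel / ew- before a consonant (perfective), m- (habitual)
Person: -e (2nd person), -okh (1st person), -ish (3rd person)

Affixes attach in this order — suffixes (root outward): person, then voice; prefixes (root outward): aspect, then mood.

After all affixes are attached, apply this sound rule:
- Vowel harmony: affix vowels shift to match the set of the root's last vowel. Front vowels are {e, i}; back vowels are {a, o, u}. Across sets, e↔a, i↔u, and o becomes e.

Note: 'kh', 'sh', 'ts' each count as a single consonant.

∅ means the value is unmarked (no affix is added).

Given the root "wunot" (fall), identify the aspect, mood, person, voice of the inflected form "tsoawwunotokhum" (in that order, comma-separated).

perfective, optative, 1st person, reflexive

Segment: tso-ew-wunot-okh-um.
aspect: mesh/ew- → perfective.
mood: tso- → optative.
person: -okh → 1st person.
voice: -um → reflexive.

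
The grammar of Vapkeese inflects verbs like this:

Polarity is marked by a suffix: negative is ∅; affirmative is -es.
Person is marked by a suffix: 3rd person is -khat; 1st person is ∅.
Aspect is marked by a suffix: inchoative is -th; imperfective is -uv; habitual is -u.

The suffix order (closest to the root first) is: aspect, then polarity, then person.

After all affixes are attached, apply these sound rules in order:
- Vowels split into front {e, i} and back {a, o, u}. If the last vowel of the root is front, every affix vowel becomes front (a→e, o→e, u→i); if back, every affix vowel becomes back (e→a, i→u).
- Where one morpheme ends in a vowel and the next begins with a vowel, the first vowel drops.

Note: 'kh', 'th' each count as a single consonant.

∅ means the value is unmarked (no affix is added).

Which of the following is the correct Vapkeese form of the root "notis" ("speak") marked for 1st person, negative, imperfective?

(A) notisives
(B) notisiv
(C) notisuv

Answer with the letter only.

Attach aspect imperfective -uv → notisuv.
polarity = negative: zero marking, form stays notisuv.
person = 1st person: zero marking, form stays notisuv.
Apply vowel harmony: notisuv → notisiv.
Vowel deletion: no change.
So the correct form is notisiv, option (B).
(C) notisuv is wrong: it fails to apply the sound rule(s).
(A) notisives is wrong: it uses affirmative instead of negative for polarity.

B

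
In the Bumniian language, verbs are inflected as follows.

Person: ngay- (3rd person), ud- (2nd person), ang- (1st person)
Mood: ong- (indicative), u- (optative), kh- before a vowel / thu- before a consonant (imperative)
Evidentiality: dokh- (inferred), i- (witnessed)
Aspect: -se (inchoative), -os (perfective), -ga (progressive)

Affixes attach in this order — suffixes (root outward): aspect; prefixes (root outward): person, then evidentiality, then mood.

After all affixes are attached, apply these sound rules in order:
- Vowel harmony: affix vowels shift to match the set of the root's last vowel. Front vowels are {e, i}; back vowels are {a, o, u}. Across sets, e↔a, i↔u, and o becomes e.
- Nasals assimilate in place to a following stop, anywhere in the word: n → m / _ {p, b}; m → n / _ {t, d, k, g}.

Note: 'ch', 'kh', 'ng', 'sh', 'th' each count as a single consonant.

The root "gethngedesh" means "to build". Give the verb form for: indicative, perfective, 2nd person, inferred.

engdekhidgethngedeshes

Attach person 2nd person ud- → udgethngedesh.
Attach aspect perfective -os → udgethngedeshos.
Attach evidentiality inferred dokh- → dokhudgethngedeshos.
Attach mood indicative ong- → ongdokhudgethngedeshos.
Apply vowel harmony: ongdokhudgethngedeshos → engdekhidgethngedeshes.
Nasal assimilation: no change.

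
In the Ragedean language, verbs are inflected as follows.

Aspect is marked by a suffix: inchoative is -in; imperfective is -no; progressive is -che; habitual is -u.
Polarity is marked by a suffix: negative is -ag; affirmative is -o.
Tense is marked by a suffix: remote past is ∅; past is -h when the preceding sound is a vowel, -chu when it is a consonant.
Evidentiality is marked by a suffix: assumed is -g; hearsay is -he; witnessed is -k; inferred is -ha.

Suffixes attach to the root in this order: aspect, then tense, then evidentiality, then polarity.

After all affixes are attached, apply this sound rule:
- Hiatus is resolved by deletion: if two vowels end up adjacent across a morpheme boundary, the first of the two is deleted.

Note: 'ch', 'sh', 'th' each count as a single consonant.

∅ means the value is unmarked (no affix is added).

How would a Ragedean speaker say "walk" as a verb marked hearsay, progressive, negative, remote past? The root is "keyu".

keyuchehag

Attach aspect progressive -che → keyuche.
tense = remote past: zero marking, form stays keyuche.
Attach evidentiality hearsay -he → keyuchehe.
Attach polarity negative -ag → keyucheheag.
Apply vowel deletion: keyucheheag → keyuchehag.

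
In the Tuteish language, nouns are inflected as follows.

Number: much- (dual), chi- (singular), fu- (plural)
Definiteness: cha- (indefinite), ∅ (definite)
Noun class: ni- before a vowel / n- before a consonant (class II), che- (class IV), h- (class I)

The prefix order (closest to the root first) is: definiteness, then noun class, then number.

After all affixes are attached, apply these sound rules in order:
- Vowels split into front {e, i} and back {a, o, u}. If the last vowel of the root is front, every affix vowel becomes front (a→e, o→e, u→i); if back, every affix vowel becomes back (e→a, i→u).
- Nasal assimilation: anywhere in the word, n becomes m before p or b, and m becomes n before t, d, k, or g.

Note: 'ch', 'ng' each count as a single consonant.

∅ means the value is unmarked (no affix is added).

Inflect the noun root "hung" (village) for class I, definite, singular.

chuhhung

definiteness = definite: zero marking, form stays hung.
Attach noun class class I h- → hhung.
Attach number singular chi- → chihhung.
Apply vowel harmony: chihhung → chuhhung.
Nasal assimilation: no change.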